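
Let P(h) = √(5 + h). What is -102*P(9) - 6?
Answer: -6 - 102*√14 ≈ -387.65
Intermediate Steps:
-102*P(9) - 6 = -102*√(5 + 9) - 6 = -102*√14 - 6 = -6 - 102*√14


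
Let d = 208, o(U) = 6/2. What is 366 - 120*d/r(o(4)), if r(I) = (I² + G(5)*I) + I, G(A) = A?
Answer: -5026/9 ≈ -558.44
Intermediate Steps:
o(U) = 3 (o(U) = 6*(½) = 3)
r(I) = I² + 6*I (r(I) = (I² + 5*I) + I = I² + 6*I)
366 - 120*d/r(o(4)) = 366 - 24960/(3*(6 + 3)) = 366 - 24960/(3*9) = 366 - 24960/27 = 366 - 120*208/27 = 366 - 8320/9 = -5026/9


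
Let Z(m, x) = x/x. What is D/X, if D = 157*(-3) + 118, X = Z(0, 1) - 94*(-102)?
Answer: -353/9589 ≈ -0.036813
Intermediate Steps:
Z(m, x) = 1
X = 9589 (X = 1 - 94*(-102) = 1 + 9588 = 9589)
D = -353 (D = -471 + 118 = -353)
D/X = -353/9589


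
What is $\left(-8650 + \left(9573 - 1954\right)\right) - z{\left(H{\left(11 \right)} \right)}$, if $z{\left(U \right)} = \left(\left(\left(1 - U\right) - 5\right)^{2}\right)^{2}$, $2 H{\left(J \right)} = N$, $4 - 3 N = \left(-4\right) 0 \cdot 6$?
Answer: $- \frac{121927}{81} \approx -1505.3$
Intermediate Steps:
$N = \frac{4}{3}$ ($N = \frac{4}{3} - \frac{\left(-4\right) 0 \cdot 6}{3} = \frac{4}{3} - \frac{0 \cdot 6}{3} = \frac{4}{3} - 0 = \frac{4}{3} + 0 = \frac{4}{3} \approx 1.3333$)
$H{\left(J \right)} = \frac{2}{3}$ ($H{\left(J \right)} = \frac{1}{2} \cdot \frac{4}{3} = \frac{2}{3}$)
$z{\left(U \right)} = \left(-4 - U\right)^{4}$ ($z{\left(U \right)} = \left(\left(-4 - U\right)^{2}\right)^{2} = \left(-4 - U\right)^{4}$)
$\left(-8650 + \left(9573 - 1954\right)\right) - z{\left(H{\left(11 \right)} \right)} = \left(-8650 + \left(9573 - 1954\right)\right) - \left(4 + \frac{2}{3}\right)^{4} = \left(-8650 + \left(9573 - 1954\right)\right) - \left(\frac{14}{3}\right)^{4} = \left(-8650 + 7619\right) - \frac{38416}{81} = -1031 - \frac{38416}{81} = - \frac{121927}{81}$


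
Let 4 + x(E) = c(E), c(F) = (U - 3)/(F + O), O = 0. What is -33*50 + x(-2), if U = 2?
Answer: -3307/2 ≈ -1653.5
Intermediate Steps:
c(F) = -1/F (c(F) = (2 - 3)/(F + 0) = -1/F)
x(E) = -4 - 1/E
-33*50 + x(-2) = -33*50 + (-4 - 1/(-2)) = -1650 + (-4 - 1*(-1/2)) = -1650 + (-4 + 1/2) = -1650 - 7/2 = -3307/2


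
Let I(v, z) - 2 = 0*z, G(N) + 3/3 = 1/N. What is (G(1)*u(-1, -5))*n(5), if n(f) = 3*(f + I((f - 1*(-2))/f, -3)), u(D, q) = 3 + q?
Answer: 0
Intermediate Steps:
G(N) = -1 + 1/N
I(v, z) = 2 (I(v, z) = 2 + 0*z = 2 + 0 = 2)
n(f) = 6 + 3*f (n(f) = 3*(f + 2) = 3*(2 + f) = 6 + 3*f)
(G(1)*u(-1, -5))*n(5) = (((1 - 1*1)/1)*(3 - 5))*(6 + 3*5) = ((1*(1 - 1))*(-2))*(6 + 15) = ((1*0)*(-2))*21 = (0*(-2))*21 = 0*21 = 0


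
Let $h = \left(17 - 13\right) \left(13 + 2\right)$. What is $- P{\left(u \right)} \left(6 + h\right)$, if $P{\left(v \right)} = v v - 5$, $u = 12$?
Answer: $-9174$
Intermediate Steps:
$h = 60$ ($h = 4 \cdot 15 = 60$)
$P{\left(v \right)} = -5 + v^{2}$ ($P{\left(v \right)} = v^{2} - 5 = -5 + v^{2}$)
$- P{\left(u \right)} \left(6 + h\right) = - \left(-5 + 12^{2}\right) \left(6 + 60\right) = - \left(-5 + 144\right) 66 = - 139 \cdot 66 = \left(-1\right) 9174 = -9174$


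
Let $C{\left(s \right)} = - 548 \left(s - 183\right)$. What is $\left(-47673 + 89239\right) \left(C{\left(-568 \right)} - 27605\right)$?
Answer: $15958974738$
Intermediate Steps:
$C{\left(s \right)} = 100284 - 548 s$ ($C{\left(s \right)} = - 548 \left(-183 + s\right) = 100284 - 548 s$)
$\left(-47673 + 89239\right) \left(C{\left(-568 \right)} - 27605\right) = \left(-47673 + 89239\right) \left(\left(100284 - -311264\right) - 27605\right) = 41566 \left(\left(100284 + 311264\right) - 27605\right) = 41566 \left(411548 - 27605\right) = 41566 \cdot 383943 = 15958974738$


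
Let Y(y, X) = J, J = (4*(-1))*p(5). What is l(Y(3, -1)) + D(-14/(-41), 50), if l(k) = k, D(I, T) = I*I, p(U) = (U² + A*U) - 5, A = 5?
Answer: -302384/1681 ≈ -179.88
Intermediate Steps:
p(U) = -5 + U² + 5*U (p(U) = (U² + 5*U) - 5 = -5 + U² + 5*U)
D(I, T) = I²
J = -180 (J = (4*(-1))*(-5 + 5² + 5*5) = -4*(-5 + 25 + 25) = -4*45 = -180)
Y(y, X) = -180
l(Y(3, -1)) + D(-14/(-41), 50) = -180 + (-14/(-41))² = -180 + (-14*(-1/41))² = -180 + (14/41)² = -180 + 196/1681 = -302384/1681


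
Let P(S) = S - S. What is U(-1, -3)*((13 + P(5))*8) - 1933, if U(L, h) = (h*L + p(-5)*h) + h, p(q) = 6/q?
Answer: -7793/5 ≈ -1558.6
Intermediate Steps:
P(S) = 0
U(L, h) = -h/5 + L*h (U(L, h) = (h*L + (6/(-5))*h) + h = (L*h + (6*(-1/5))*h) + h = (L*h - 6*h/5) + h = (-6*h/5 + L*h) + h = -h/5 + L*h)
U(-1, -3)*((13 + P(5))*8) - 1933 = (-3*(-1/5 - 1))*((13 + 0)*8) - 1933 = (-3*(-6/5))*(13*8) - 1933 = (18/5)*104 - 1933 = 1872/5 - 1933 = -7793/5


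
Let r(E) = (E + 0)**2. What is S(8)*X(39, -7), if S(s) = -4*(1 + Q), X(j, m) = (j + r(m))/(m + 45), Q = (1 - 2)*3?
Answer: 352/19 ≈ 18.526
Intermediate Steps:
r(E) = E**2
Q = -3 (Q = -1*3 = -3)
X(j, m) = (j + m**2)/(45 + m) (X(j, m) = (j + m**2)/(m + 45) = (j + m**2)/(45 + m))
S(s) = 8 (S(s) = -4*(1 - 3) = -4*(-2) = 8)
S(8)*X(39, -7) = 8*((39 + (-7)**2)/(45 - 7)) = 8*((39 + 49)/38) = 8*((1/38)*88) = 8*(44/19) = 352/19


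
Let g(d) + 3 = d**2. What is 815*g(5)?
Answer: 17930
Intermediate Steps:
g(d) = -3 + d**2
815*g(5) = 815*(-3 + 5**2) = 815*(-3 + 25) = 815*22 = 17930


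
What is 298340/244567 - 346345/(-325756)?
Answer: 181890602655/79669167652 ≈ 2.2831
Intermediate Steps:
298340/244567 - 346345/(-325756) = 298340*(1/244567) - 346345*(-1/325756) = 298340/244567 + 346345/325756 = 181890602655/79669167652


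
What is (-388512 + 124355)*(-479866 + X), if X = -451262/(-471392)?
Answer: 29876756628283485/235696 ≈ 1.2676e+11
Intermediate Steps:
X = 225631/235696 (X = -451262*(-1/471392) = 225631/235696 ≈ 0.95730)
(-388512 + 124355)*(-479866 + X) = (-388512 + 124355)*(-479866 + 225631/235696) = -264157*(-113102271105/235696) = 29876756628283485/235696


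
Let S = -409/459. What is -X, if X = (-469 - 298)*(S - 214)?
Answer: -75653045/459 ≈ -1.6482e+5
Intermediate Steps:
S = -409/459 (S = -409*1/459 = -409/459 ≈ -0.89107)
X = 75653045/459 (X = (-469 - 298)*(-409/459 - 214) = -767*(-98635/459) = 75653045/459 ≈ 1.6482e+5)
-X = -1*75653045/459 = -75653045/459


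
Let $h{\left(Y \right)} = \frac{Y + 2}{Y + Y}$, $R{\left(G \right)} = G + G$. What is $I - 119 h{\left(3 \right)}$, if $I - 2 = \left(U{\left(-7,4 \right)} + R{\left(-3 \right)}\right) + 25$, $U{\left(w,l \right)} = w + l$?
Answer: $- \frac{487}{6} \approx -81.167$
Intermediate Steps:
$R{\left(G \right)} = 2 G$
$U{\left(w,l \right)} = l + w$
$h{\left(Y \right)} = \frac{2 + Y}{2 Y}$
$I = 18$ ($I = 2 + \left(\left(\left(4 - 7\right) + 2 \left(-3\right)\right) + 25\right) = 2 + \left(\left(-3 - 6\right) + 25\right) = 2 + \left(-9 + 25\right) = 2 + 16 = 18$)
$I - 119 h{\left(3 \right)} = 18 - 119 \frac{2 + 3}{2 \cdot 3} = 18 - 119 \cdot \frac{1}{2} \cdot \frac{1}{3} \cdot 5 = 18 - \frac{595}{6} = - \frac{487}{6}$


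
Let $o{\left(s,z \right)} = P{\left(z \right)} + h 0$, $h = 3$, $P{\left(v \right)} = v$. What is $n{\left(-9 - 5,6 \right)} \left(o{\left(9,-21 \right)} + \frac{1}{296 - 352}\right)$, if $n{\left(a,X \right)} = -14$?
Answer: $\frac{1177}{4} \approx 294.25$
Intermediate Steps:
$o{\left(s,z \right)} = z$ ($o{\left(s,z \right)} = z + 3 \cdot 0 = z + 0 = z$)
$n{\left(-9 - 5,6 \right)} \left(o{\left(9,-21 \right)} + \frac{1}{296 - 352}\right) = - 14 \left(-21 + \frac{1}{296 - 352}\right) = - 14 \left(-21 + \frac{1}{-56}\right) = - 14 \left(-21 - \frac{1}{56}\right) = \left(-14\right) \left(- \frac{1177}{56}\right) = \frac{1177}{4}$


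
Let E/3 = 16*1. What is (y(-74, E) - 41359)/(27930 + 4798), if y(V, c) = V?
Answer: -41433/32728 ≈ -1.2660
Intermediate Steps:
E = 48 (E = 3*(16*1) = 3*16 = 48)
(y(-74, E) - 41359)/(27930 + 4798) = (-74 - 41359)/(27930 + 4798) = -41433/32728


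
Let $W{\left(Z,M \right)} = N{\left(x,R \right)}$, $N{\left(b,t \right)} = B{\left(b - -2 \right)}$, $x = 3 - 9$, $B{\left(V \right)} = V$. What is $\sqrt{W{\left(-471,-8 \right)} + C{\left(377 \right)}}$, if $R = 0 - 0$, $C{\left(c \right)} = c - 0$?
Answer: $\sqrt{373} \approx 19.313$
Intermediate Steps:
$C{\left(c \right)} = c$ ($C{\left(c \right)} = c + 0 = c$)
$x = -6$ ($x = 3 - 9 = -6$)
$R = 0$ ($R = 0 + 0 = 0$)
$N{\left(b,t \right)} = 2 + b$ ($N{\left(b,t \right)} = b - -2 = b + 2 = 2 + b$)
$W{\left(Z,M \right)} = -4$ ($W{\left(Z,M \right)} = 2 - 6 = -4$)
$\sqrt{W{\left(-471,-8 \right)} + C{\left(377 \right)}} = \sqrt{-4 + 377} = \sqrt{373}$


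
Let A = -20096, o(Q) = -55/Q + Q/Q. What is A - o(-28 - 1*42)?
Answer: -281369/14 ≈ -20098.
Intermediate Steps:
o(Q) = 1 - 55/Q (o(Q) = -55/Q + 1 = 1 - 55/Q)
A - o(-28 - 1*42) = -20096 - (-55 + (-28 - 1*42))/(-28 - 1*42) = -20096 - (-55 + (-28 - 42))/(-28 - 42) = -20096 - (-55 - 70)/(-70) = -20096 - (-1)*(-125)/70 = -20096 - 1*25/14 = -20096 - 25/14 = -281369/14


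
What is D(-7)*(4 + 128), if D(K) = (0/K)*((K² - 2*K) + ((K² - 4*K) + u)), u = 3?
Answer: 0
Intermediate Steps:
D(K) = 0 (D(K) = (0/K)*((K² - 2*K) + ((K² - 4*K) + 3)) = 0*((K² - 2*K) + (3 + K² - 4*K)) = 0*(3 - 6*K + 2*K²) = 0)
D(-7)*(4 + 128) = 0*(4 + 128) = 0*132 = 0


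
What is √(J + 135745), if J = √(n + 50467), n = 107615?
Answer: √(135745 + √158082) ≈ 368.98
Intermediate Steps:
J = √158082 (J = √(107615 + 50467) = √158082 ≈ 397.60)
√(J + 135745) = √(√158082 + 135745) = √(135745 + √158082)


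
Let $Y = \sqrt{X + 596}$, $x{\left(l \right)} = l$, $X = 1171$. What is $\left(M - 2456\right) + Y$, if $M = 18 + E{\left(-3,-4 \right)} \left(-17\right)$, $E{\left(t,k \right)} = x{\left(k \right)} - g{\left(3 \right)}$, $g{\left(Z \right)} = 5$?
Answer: $-2285 + \sqrt{1767} \approx -2243.0$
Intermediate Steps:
$E{\left(t,k \right)} = -5 + k$ ($E{\left(t,k \right)} = k - 5 = -5 + k$)
$Y = \sqrt{1767}$ ($Y = \sqrt{1171 + 596} = \sqrt{1767} \approx 42.036$)
$M = 171$ ($M = 18 + \left(-5 - 4\right) \left(-17\right) = 18 - -153 = 18 + 153 = 171$)
$\left(M - 2456\right) + Y = \left(171 - 2456\right) + \sqrt{1767} = -2285 + \sqrt{1767}$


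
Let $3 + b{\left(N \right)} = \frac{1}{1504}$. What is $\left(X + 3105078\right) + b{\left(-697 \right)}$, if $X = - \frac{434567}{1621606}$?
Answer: $\frac{540925182622117}{174206816} \approx 3.1051 \cdot 10^{6}$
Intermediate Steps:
$b{\left(N \right)} = - \frac{4511}{1504}$ ($b{\left(N \right)} = -3 + \frac{1}{1504} = - \frac{4511}{1504}$)
$X = - \frac{62081}{231658}$ ($X = \left(-434567\right) \frac{1}{1621606} = - \frac{62081}{231658} \approx -0.26799$)
$\left(X + 3105078\right) + b{\left(-697 \right)} = \left(- \frac{62081}{231658} + 3105078\right) - \frac{4511}{1504} = \frac{719316097243}{231658} - \frac{4511}{1504} = \frac{540925182622117}{174206816}$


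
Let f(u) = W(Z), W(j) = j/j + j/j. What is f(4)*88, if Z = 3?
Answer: 176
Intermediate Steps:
W(j) = 2 (W(j) = 1 + 1 = 2)
f(u) = 2
f(4)*88 = 2*88 = 176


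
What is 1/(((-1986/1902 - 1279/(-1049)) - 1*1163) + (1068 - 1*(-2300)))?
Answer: 332533/733293489 ≈ 0.00045348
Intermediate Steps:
1/(((-1986/1902 - 1279/(-1049)) - 1*1163) + (1068 - 1*(-2300))) = 1/(((-1986*1/1902 - 1279*(-1/1049)) - 1163) + (1068 + 2300)) = 1/(((-331/317 + 1279/1049) - 1163) + 3368) = 1/((58224/332533 - 1163) + 3368) = 1/(-386677655/332533 + 3368) = 1/(733293489/332533) = 332533/733293489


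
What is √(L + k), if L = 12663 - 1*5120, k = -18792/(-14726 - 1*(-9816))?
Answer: √45484916755/2455 ≈ 86.872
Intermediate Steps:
k = 9396/2455 (k = -18792/(-14726 + 9816) = -18792/(-4910) = -18792*(-1/4910) = 9396/2455 ≈ 3.8273)
L = 7543 (L = 12663 - 5120 = 7543)
√(L + k) = √(7543 + 9396/2455) = √(18527461/2455) = √45484916755/2455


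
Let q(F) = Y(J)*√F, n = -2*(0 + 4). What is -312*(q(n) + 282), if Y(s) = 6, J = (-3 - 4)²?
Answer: -87984 - 3744*I*√2 ≈ -87984.0 - 5294.8*I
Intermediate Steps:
J = 49 (J = (-7)² = 49)
n = -8 (n = -2*4 = -8)
q(F) = 6*√F
-312*(q(n) + 282) = -312*(6*√(-8) + 282) = -312*(6*(2*I*√2) + 282) = -312*(12*I*√2 + 282) = -312*(282 + 12*I*√2) = -87984 - 3744*I*√2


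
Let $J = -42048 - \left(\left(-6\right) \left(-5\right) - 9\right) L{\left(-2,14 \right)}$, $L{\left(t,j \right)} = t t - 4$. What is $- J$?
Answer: $42048$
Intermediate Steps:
$L{\left(t,j \right)} = -4 + t^{2}$ ($L{\left(t,j \right)} = t^{2} - 4 = -4 + t^{2}$)
$J = -42048$ ($J = -42048 - \left(\left(-6\right) \left(-5\right) - 9\right) \left(-4 + \left(-2\right)^{2}\right) = -42048 - \left(30 - 9\right) \left(-4 + 4\right) = -42048 - 21 \cdot 0 = -42048 - 0 = -42048 + 0 = -42048$)
$- J = \left(-1\right) \left(-42048\right) = 42048$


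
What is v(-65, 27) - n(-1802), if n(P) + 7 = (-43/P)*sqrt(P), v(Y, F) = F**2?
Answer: 736 - 43*I*sqrt(1802)/1802 ≈ 736.0 - 1.013*I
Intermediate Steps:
n(P) = -7 - 43/sqrt(P) (n(P) = -7 + (-43/P)*sqrt(P) = -7 - 43/sqrt(P))
v(-65, 27) - n(-1802) = 27**2 - (-7 - (-43)*I*sqrt(1802)/1802) = 729 - (-7 - (-43)*I*sqrt(1802)/1802) = 729 - (-7 + 43*I*sqrt(1802)/1802) = 729 + (7 - 43*I*sqrt(1802)/1802) = 736 - 43*I*sqrt(1802)/1802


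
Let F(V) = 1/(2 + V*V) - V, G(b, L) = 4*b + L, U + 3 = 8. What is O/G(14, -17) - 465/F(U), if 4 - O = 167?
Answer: 467803/5226 ≈ 89.515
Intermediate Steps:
U = 5 (U = -3 + 8 = 5)
G(b, L) = L + 4*b
O = -163 (O = 4 - 1*167 = 4 - 167 = -163)
F(V) = 1/(2 + V²) - V
O/G(14, -17) - 465/F(U) = -163/(-17 + 4*14) - 465*(2 + 5²)/(1 - 1*5³ - 2*5) = -163/(-17 + 56) - 465*(2 + 25)/(1 - 1*125 - 10) = -163/39 - 465*27/(1 - 125 - 10) = -163*1/39 - 465/((1/27)*(-134)) = -163/39 - 465/(-134/27) = -163/39 - 465*(-27/134) = -163/39 + 12555/134 = 467803/5226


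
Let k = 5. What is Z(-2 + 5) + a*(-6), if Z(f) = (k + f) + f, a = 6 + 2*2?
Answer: -49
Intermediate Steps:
a = 10 (a = 6 + 4 = 10)
Z(f) = 5 + 2*f (Z(f) = (5 + f) + f = 5 + 2*f)
Z(-2 + 5) + a*(-6) = (5 + 2*(-2 + 5)) + 10*(-6) = (5 + 2*3) - 60 = (5 + 6) - 60 = 11 - 60 = -49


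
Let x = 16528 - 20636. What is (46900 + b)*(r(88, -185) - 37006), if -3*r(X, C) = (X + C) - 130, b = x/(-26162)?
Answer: -22656794731538/13081 ≈ -1.7320e+9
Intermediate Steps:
x = -4108
b = 2054/13081 (b = -4108/(-26162) = -4108*(-1/26162) = 2054/13081 ≈ 0.15702)
r(X, C) = 130/3 - C/3 - X/3 (r(X, C) = -((X + C) - 130)/3 = -((C + X) - 130)/3 = -(-130 + C + X)/3 = 130/3 - C/3 - X/3)
(46900 + b)*(r(88, -185) - 37006) = (46900 + 2054/13081)*((130/3 - ⅓*(-185) - ⅓*88) - 37006) = 613500954*((130/3 + 185/3 - 88/3) - 37006)/13081 = 613500954*(227/3 - 37006)/13081 = (613500954/13081)*(-110791/3) = -22656794731538/13081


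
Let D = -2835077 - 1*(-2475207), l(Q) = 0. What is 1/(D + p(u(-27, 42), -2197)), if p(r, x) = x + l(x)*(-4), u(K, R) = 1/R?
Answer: -1/362067 ≈ -2.7619e-6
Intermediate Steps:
D = -359870 (D = -2835077 + 2475207 = -359870)
p(r, x) = x (p(r, x) = x + 0*(-4) = x + 0 = x)
1/(D + p(u(-27, 42), -2197)) = 1/(-359870 - 2197) = 1/(-362067) = -1/362067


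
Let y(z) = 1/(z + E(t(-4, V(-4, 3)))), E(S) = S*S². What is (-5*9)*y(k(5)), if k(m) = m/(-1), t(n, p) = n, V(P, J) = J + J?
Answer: 15/23 ≈ 0.65217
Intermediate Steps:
V(P, J) = 2*J
E(S) = S³
k(m) = -m (k(m) = m*(-1) = -m)
y(z) = 1/(-64 + z) (y(z) = 1/(z + (-4)³) = 1/(z - 64) = 1/(-64 + z))
(-5*9)*y(k(5)) = (-5*9)/(-64 - 1*5) = -45/(-64 - 5) = -45/(-69) = -45*(-1/69) = 15/23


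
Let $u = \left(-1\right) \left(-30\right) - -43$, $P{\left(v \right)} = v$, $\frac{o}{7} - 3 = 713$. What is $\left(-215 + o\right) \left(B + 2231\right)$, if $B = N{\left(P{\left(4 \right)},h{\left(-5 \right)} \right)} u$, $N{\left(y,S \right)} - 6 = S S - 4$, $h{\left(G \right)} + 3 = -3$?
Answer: $24008985$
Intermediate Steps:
$h{\left(G \right)} = -6$ ($h{\left(G \right)} = -3 - 3 = -6$)
$o = 5012$ ($o = 21 + 7 \cdot 713 = 21 + 4991 = 5012$)
$N{\left(y,S \right)} = 2 + S^{2}$ ($N{\left(y,S \right)} = 6 + \left(S S - 4\right) = 6 + \left(S^{2} - 4\right) = 6 + \left(-4 + S^{2}\right) = 2 + S^{2}$)
$u = 73$ ($u = 30 + 43 = 73$)
$B = 2774$ ($B = \left(2 + \left(-6\right)^{2}\right) 73 = \left(2 + 36\right) 73 = 38 \cdot 73 = 2774$)
$\left(-215 + o\right) \left(B + 2231\right) = \left(-215 + 5012\right) \left(2774 + 2231\right) = 4797 \cdot 5005 = 24008985$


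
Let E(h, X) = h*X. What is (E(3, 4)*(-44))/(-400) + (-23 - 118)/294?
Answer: 2059/2450 ≈ 0.84041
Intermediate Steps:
E(h, X) = X*h
(E(3, 4)*(-44))/(-400) + (-23 - 118)/294 = ((4*3)*(-44))/(-400) + (-23 - 118)/294 = (12*(-44))*(-1/400) - 141*1/294 = -528*(-1/400) - 47/98 = 33/25 - 47/98 = 2059/2450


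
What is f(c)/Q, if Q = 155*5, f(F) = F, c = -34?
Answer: -34/775 ≈ -0.043871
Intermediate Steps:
Q = 775
f(c)/Q = -34/775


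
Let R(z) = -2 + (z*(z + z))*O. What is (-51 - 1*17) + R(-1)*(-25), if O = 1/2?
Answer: -43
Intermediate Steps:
O = ½ ≈ 0.50000
R(z) = -2 + z² (R(z) = -2 + (z*(z + z))*(½) = -2 + (z*(2*z))*(½) = -2 + (2*z²)*(½) = -2 + z²)
(-51 - 1*17) + R(-1)*(-25) = (-51 - 1*17) + (-2 + (-1)²)*(-25) = (-51 - 17) + (-2 + 1)*(-25) = -68 - 1*(-25) = -68 + 25 = -43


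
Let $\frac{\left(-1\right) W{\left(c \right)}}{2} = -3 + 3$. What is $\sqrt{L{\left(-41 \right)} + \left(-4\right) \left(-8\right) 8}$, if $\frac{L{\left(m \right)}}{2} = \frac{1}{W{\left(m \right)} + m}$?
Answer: $\frac{3 \sqrt{47806}}{41} \approx 15.998$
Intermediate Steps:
$W{\left(c \right)} = 0$ ($W{\left(c \right)} = - 2 \left(-3 + 3\right) = \left(-2\right) 0 = 0$)
$L{\left(m \right)} = \frac{2}{m}$ ($L{\left(m \right)} = \frac{2}{0 + m} = \frac{2}{m}$)
$\sqrt{L{\left(-41 \right)} + \left(-4\right) \left(-8\right) 8} = \sqrt{\frac{2}{-41} + \left(-4\right) \left(-8\right) 8} = \sqrt{2 \left(- \frac{1}{41}\right) + 32 \cdot 8} = \sqrt{- \frac{2}{41} + 256} = \sqrt{\frac{10494}{41}} = \frac{3 \sqrt{47806}}{41}$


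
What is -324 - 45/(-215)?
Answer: -13923/43 ≈ -323.79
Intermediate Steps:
-324 - 45/(-215) = -324 - 1/215*(-45) = -324 + 9/43 = -13923/43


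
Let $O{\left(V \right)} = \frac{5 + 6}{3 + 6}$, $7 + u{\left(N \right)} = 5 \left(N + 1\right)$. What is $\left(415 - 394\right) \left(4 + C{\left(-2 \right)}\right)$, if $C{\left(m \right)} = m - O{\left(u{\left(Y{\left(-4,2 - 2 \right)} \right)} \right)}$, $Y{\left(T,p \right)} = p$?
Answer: $\frac{49}{3} \approx 16.333$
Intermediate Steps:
$u{\left(N \right)} = -2 + 5 N$ ($u{\left(N \right)} = -7 + 5 \left(N + 1\right) = -7 + 5 \left(1 + N\right) = -7 + \left(5 + 5 N\right) = -2 + 5 N$)
$O{\left(V \right)} = \frac{11}{9}$
$C{\left(m \right)} = - \frac{11}{9} + m$ ($C{\left(m \right)} = m - \frac{11}{9} = - \frac{11}{9} + m$)
$\left(415 - 394\right) \left(4 + C{\left(-2 \right)}\right) = \left(415 - 394\right) \left(4 - \frac{29}{9}\right) = 21 \left(4 - \frac{29}{9}\right) = 21 \cdot \frac{7}{9} = \frac{49}{3}$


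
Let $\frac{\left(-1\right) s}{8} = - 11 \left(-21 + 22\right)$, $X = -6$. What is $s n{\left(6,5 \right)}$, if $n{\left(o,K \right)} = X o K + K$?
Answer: $-15400$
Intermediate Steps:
$s = 88$ ($s = - 8 \left(- 11 \left(-21 + 22\right)\right) = - 8 \left(\left(-11\right) 1\right) = \left(-8\right) \left(-11\right) = 88$)
$n{\left(o,K \right)} = K - 6 K o$ ($n{\left(o,K \right)} = - 6 o K + K = - 6 K o + K = K - 6 K o$)
$s n{\left(6,5 \right)} = 88 \cdot 5 \left(1 - 36\right) = 88 \cdot 5 \left(-35\right) = 88 \left(-175\right) = -15400$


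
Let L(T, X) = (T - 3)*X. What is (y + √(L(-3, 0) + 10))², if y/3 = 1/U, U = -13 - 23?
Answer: 1441/144 - √10/6 ≈ 9.4799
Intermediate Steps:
U = -36
L(T, X) = X*(-3 + T) (L(T, X) = (-3 + T)*X = X*(-3 + T))
y = -1/12 (y = 3/(-36) = 3*(-1/36) = -1/12 ≈ -0.083333)
(y + √(L(-3, 0) + 10))² = (-1/12 + √(0*(-3 - 3) + 10))² = (-1/12 + √(0*(-6) + 10))² = (-1/12 + √(0 + 10))² = (-1/12 + √10)²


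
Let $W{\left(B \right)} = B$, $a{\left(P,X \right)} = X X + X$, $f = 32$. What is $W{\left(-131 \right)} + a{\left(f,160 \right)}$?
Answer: $25629$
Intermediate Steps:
$a{\left(P,X \right)} = X + X^{2}$ ($a{\left(P,X \right)} = X^{2} + X = X + X^{2}$)
$W{\left(-131 \right)} + a{\left(f,160 \right)} = -131 + 160 \left(1 + 160\right) = -131 + 160 \cdot 161 = -131 + 25760 = 25629$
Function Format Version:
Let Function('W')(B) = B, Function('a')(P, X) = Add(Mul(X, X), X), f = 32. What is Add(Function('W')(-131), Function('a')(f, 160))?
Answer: 25629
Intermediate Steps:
Function('a')(P, X) = Add(X, Pow(X, 2)) (Function('a')(P, X) = Add(Pow(X, 2), X) = Add(X, Pow(X, 2)))
Add(Function('W')(-131), Function('a')(f, 160)) = Add(-131, Mul(160, Add(1, 160))) = Add(-131, Mul(160, 161)) = Add(-131, 25760) = 25629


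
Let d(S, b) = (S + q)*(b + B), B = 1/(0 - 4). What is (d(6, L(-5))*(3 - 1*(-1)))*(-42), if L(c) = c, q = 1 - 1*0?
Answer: 6174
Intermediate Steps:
q = 1 (q = 1 + 0 = 1)
B = -¼ (B = 1/(-4) = -¼ ≈ -0.25000)
d(S, b) = (1 + S)*(-¼ + b) (d(S, b) = (S + 1)*(b - ¼) = (1 + S)*(-¼ + b))
(d(6, L(-5))*(3 - 1*(-1)))*(-42) = ((-¼ - 5 - ¼*6 + 6*(-5))*(3 - 1*(-1)))*(-42) = ((-¼ - 5 - 3/2 - 30)*(3 + 1))*(-42) = -147/4*4*(-42) = -147*(-42) = 6174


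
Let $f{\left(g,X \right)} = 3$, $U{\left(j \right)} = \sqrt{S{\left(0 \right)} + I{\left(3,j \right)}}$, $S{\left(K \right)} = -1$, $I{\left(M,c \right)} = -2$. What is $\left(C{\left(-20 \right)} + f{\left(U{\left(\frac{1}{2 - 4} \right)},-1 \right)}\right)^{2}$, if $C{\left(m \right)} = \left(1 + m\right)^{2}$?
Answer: $132496$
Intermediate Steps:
$U{\left(j \right)} = i \sqrt{3}$ ($U{\left(j \right)} = \sqrt{-1 - 2} = \sqrt{-3} = i \sqrt{3}$)
$\left(C{\left(-20 \right)} + f{\left(U{\left(\frac{1}{2 - 4} \right)},-1 \right)}\right)^{2} = \left(\left(1 - 20\right)^{2} + 3\right)^{2} = \left(\left(-19\right)^{2} + 3\right)^{2} = \left(361 + 3\right)^{2} = 364^{2} = 132496$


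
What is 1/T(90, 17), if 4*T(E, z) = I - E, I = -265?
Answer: -4/355 ≈ -0.011268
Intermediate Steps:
T(E, z) = -265/4 - E/4 (T(E, z) = (-265 - E)/4 = -265/4 - E/4)
1/T(90, 17) = 1/(-265/4 - ¼*90) = 1/(-265/4 - 45/2) = 1/(-355/4) = -4/355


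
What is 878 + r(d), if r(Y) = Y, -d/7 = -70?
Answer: 1368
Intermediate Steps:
d = 490 (d = -7*(-70) = 490)
878 + r(d) = 878 + 490 = 1368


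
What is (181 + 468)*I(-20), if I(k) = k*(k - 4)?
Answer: 311520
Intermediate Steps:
I(k) = k*(-4 + k)
(181 + 468)*I(-20) = (181 + 468)*(-20*(-4 - 20)) = 649*(-20*(-24)) = 649*480 = 311520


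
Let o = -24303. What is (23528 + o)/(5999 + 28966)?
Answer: -155/6993 ≈ -0.022165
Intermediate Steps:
(23528 + o)/(5999 + 28966) = (23528 - 24303)/(5999 + 28966) = -775/34965 = -775*1/34965 = -155/6993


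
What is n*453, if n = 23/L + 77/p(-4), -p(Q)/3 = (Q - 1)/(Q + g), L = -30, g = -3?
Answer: -166251/10 ≈ -16625.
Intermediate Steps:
p(Q) = -3*(-1 + Q)/(-3 + Q) (p(Q) = -3*(Q - 1)/(Q - 3) = -3*(-1 + Q)/(-3 + Q))
n = -367/10 (n = 23/(-30) + 77/((3*(1 - 1*(-4))/(-3 - 4))) = 23*(-1/30) + 77/((3*(1 + 4)/(-7))) = -23/30 + 77/((3*(-⅐)*5)) = -23/30 + 77/(-15/7) = -23/30 + 77*(-7/15) = -23/30 - 539/15 = -367/10 ≈ -36.700)
n*453 = -367/10*453 = -166251/10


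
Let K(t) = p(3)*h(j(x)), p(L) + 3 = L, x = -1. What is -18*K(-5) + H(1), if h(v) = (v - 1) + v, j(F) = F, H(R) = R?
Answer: 1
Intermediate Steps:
p(L) = -3 + L
h(v) = -1 + 2*v (h(v) = (-1 + v) + v = -1 + 2*v)
K(t) = 0 (K(t) = (-3 + 3)*(-1 + 2*(-1)) = 0*(-1 - 2) = 0*(-3) = 0)
-18*K(-5) + H(1) = -18*0 + 1 = 0 + 1 = 1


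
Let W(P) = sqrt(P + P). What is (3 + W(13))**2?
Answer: (3 + sqrt(26))**2 ≈ 65.594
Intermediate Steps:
W(P) = sqrt(2)*sqrt(P) (W(P) = sqrt(2*P) = sqrt(2)*sqrt(P))
(3 + W(13))**2 = (3 + sqrt(2)*sqrt(13))**2 = (3 + sqrt(26))**2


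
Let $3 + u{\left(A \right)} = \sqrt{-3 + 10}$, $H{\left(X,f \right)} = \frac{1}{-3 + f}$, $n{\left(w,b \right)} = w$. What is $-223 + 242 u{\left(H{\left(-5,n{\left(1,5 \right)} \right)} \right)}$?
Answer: $-949 + 242 \sqrt{7} \approx -308.73$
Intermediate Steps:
$u{\left(A \right)} = -3 + \sqrt{7}$ ($u{\left(A \right)} = -3 + \sqrt{-3 + 10} = -3 + \sqrt{7}$)
$-223 + 242 u{\left(H{\left(-5,n{\left(1,5 \right)} \right)} \right)} = -223 + 242 \left(-3 + \sqrt{7}\right) = -223 - \left(726 - 242 \sqrt{7}\right) = -949 + 242 \sqrt{7}$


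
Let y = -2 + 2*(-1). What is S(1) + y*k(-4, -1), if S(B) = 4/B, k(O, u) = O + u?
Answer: 24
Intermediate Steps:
y = -4 (y = -2 - 2 = -4)
S(1) + y*k(-4, -1) = 4/1 - 4*(-4 - 1) = 4*1 - 4*(-5) = 4 + 20 = 24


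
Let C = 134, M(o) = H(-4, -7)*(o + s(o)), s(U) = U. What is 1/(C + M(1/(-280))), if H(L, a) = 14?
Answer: 10/1339 ≈ 0.0074683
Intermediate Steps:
M(o) = 28*o (M(o) = 14*(o + o) = 14*(2*o) = 28*o)
1/(C + M(1/(-280))) = 1/(134 + 28/(-280)) = 1/(134 + 28*(-1/280)) = 1/(134 - 1/10) = 1/(1339/10) = 10/1339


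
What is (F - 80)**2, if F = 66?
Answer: 196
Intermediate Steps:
(F - 80)**2 = (66 - 80)**2 = (-14)**2 = 196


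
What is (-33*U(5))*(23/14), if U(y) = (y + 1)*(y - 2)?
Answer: -6831/7 ≈ -975.86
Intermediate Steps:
U(y) = (1 + y)*(-2 + y)
(-33*U(5))*(23/14) = (-33*(-2 + 5**2 - 1*5))*(23/14) = (-33*(-2 + 25 - 5))*(23*(1/14)) = -33*18*(23/14) = -594*23/14 = -6831/7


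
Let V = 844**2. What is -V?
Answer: -712336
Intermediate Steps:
V = 712336
-V = -1*712336 = -712336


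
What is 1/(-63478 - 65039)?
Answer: -1/128517 ≈ -7.7811e-6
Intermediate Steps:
1/(-63478 - 65039) = 1/(-128517) = -1/128517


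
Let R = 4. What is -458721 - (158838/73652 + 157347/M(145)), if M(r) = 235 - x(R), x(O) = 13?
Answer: -313002242571/681281 ≈ -4.5943e+5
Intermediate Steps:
M(r) = 222 (M(r) = 235 - 1*13 = 235 - 13 = 222)
-458721 - (158838/73652 + 157347/M(145)) = -458721 - (158838/73652 + 157347/222) = -458721 - (158838*(1/73652) + 157347*(1/222)) = -458721 - (79419/36826 + 52449/74) = -458721 - 1*484340970/681281 = -458721 - 484340970/681281 = -313002242571/681281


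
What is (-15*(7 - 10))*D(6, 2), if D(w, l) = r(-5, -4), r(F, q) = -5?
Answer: -225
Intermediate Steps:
D(w, l) = -5
(-15*(7 - 10))*D(6, 2) = -15*(7 - 10)*(-5) = -15*(-3)*(-5) = 45*(-5) = -225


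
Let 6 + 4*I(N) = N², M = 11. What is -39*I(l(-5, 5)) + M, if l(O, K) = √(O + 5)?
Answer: 139/2 ≈ 69.500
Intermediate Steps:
l(O, K) = √(5 + O)
I(N) = -3/2 + N²/4
-39*I(l(-5, 5)) + M = -39*(-3/2 + (√(5 - 5))²/4) + 11 = -39*(-3/2 + (√0)²/4) + 11 = -39*(-3/2 + (¼)*0²) + 11 = -39*(-3/2 + (¼)*0) + 11 = -39*(-3/2 + 0) + 11 = -39*(-3/2) + 11 = 117/2 + 11 = 139/2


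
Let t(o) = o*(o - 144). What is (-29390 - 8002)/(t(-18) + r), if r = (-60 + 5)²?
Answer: -37392/5941 ≈ -6.2939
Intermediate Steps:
t(o) = o*(-144 + o)
r = 3025 (r = (-55)² = 3025)
(-29390 - 8002)/(t(-18) + r) = (-29390 - 8002)/(-18*(-144 - 18) + 3025) = -37392/(-18*(-162) + 3025) = -37392/(2916 + 3025) = -37392/5941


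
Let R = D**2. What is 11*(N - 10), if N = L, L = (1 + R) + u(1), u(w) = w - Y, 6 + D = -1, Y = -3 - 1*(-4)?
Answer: 440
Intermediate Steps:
Y = 1 (Y = -3 + 4 = 1)
D = -7 (D = -6 - 1 = -7)
R = 49 (R = (-7)**2 = 49)
u(w) = -1 + w (u(w) = w - 1*1 = w - 1 = -1 + w)
L = 50 (L = (1 + 49) + (-1 + 1) = 50 + 0 = 50)
N = 50
11*(N - 10) = 11*(50 - 10) = 11*40 = 440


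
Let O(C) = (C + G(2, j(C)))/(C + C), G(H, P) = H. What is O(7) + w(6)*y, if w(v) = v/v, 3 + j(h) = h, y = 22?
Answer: 317/14 ≈ 22.643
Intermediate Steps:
j(h) = -3 + h
w(v) = 1
O(C) = (2 + C)/(2*C) (O(C) = (C + 2)/(C + C) = (2 + C)/((2*C)) = (2 + C)*(1/(2*C)) = (2 + C)/(2*C))
O(7) + w(6)*y = (½)*(2 + 7)/7 + 1*22 = (½)*(⅐)*9 + 22 = 9/14 + 22 = 317/14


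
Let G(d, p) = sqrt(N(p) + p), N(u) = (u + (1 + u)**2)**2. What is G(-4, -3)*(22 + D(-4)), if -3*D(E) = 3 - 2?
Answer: 65*I*sqrt(2)/3 ≈ 30.641*I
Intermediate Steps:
D(E) = -1/3 (D(E) = -(3 - 2)/3 = -1/3*1 = -1/3)
G(d, p) = sqrt(p + (p + (1 + p)**2)**2) (G(d, p) = sqrt((p + (1 + p)**2)**2 + p) = sqrt(p + (p + (1 + p)**2)**2))
G(-4, -3)*(22 + D(-4)) = sqrt(-3 + (-3 + (1 - 3)**2)**2)*(22 - 1/3) = sqrt(-3 + (-3 + (-2)**2)**2)*(65/3) = sqrt(-3 + (-3 + 4)**2)*(65/3) = sqrt(-3 + 1**2)*(65/3) = sqrt(-3 + 1)*(65/3) = sqrt(-2)*(65/3) = (I*sqrt(2))*(65/3) = 65*I*sqrt(2)/3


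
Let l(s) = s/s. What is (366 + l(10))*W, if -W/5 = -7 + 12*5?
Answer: -97255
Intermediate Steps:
l(s) = 1
W = -265 (W = -5*(-7 + 12*5) = -5*(-7 + 60) = -5*53 = -265)
(366 + l(10))*W = (366 + 1)*(-265) = 367*(-265) = -97255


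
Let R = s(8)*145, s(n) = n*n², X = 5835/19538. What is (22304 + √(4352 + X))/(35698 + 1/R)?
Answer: 1655848960/2650219521 + 37120*√1661417952518/25889994500649 ≈ 0.62665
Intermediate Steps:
X = 5835/19538 (X = 5835*(1/19538) = 5835/19538 ≈ 0.29865)
s(n) = n³
R = 74240 (R = 8³*145 = 512*145 = 74240)
(22304 + √(4352 + X))/(35698 + 1/R) = (22304 + √(4352 + 5835/19538))/(35698 + 1/74240) = (22304 + √(85035211/19538))/(35698 + 1/74240) = (22304 + √1661417952518/19538)/(2650219521/74240) = (22304 + √1661417952518/19538)*(74240/2650219521) = 1655848960/2650219521 + 37120*√1661417952518/25889994500649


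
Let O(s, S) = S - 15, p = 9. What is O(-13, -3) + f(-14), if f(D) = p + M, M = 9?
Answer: 0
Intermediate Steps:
O(s, S) = -15 + S
f(D) = 18 (f(D) = 9 + 9 = 18)
O(-13, -3) + f(-14) = (-15 - 3) + 18 = -18 + 18 = 0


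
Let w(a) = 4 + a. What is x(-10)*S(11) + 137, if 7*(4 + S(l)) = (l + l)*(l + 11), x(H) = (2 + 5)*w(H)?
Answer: -2599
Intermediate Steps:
x(H) = 28 + 7*H (x(H) = (2 + 5)*(4 + H) = 7*(4 + H) = 28 + 7*H)
S(l) = -4 + 2*l*(11 + l)/7 (S(l) = -4 + ((l + l)*(l + 11))/7 = -4 + ((2*l)*(11 + l))/7 = -4 + (2*l*(11 + l))/7 = -4 + 2*l*(11 + l)/7)
x(-10)*S(11) + 137 = (28 + 7*(-10))*(-4 + (2/7)*11**2 + (22/7)*11) + 137 = (28 - 70)*(-4 + (2/7)*121 + 242/7) + 137 = -42*(-4 + 242/7 + 242/7) + 137 = -42*456/7 + 137 = -2736 + 137 = -2599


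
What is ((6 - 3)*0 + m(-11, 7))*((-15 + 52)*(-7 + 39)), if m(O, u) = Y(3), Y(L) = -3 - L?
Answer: -7104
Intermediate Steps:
m(O, u) = -6 (m(O, u) = -3 - 1*3 = -3 - 3 = -6)
((6 - 3)*0 + m(-11, 7))*((-15 + 52)*(-7 + 39)) = ((6 - 3)*0 - 6)*((-15 + 52)*(-7 + 39)) = (3*0 - 6)*(37*32) = (0 - 6)*1184 = -6*1184 = -7104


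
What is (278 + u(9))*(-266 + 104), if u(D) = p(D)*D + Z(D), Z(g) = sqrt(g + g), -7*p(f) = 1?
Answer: -313794/7 - 486*sqrt(2) ≈ -45515.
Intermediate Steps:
p(f) = -1/7 (p(f) = -1/7*1 = -1/7)
Z(g) = sqrt(2)*sqrt(g) (Z(g) = sqrt(2*g) = sqrt(2)*sqrt(g))
u(D) = -D/7 + sqrt(2)*sqrt(D)
(278 + u(9))*(-266 + 104) = (278 + (-1/7*9 + sqrt(2)*sqrt(9)))*(-266 + 104) = (278 + (-9/7 + sqrt(2)*3))*(-162) = (278 + (-9/7 + 3*sqrt(2)))*(-162) = (1937/7 + 3*sqrt(2))*(-162) = -313794/7 - 486*sqrt(2)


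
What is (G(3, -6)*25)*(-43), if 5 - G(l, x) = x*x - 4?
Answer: 29025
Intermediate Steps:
G(l, x) = 9 - x² (G(l, x) = 5 - (x*x - 4) = 5 - (x² - 4) = 5 - (-4 + x²) = 5 + (4 - x²) = 9 - x²)
(G(3, -6)*25)*(-43) = ((9 - 1*(-6)²)*25)*(-43) = ((9 - 1*36)*25)*(-43) = ((9 - 36)*25)*(-43) = -27*25*(-43) = -675*(-43) = 29025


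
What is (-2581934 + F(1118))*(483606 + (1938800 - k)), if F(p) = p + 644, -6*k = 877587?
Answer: -6627611701326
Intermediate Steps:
k = -292529/2 (k = -1/6*877587 = -292529/2 ≈ -1.4626e+5)
F(p) = 644 + p
(-2581934 + F(1118))*(483606 + (1938800 - k)) = (-2581934 + (644 + 1118))*(483606 + (1938800 - 1*(-292529/2))) = (-2581934 + 1762)*(483606 + (1938800 + 292529/2)) = -2580172*(483606 + 4170129/2) = -2580172*5137341/2 = -6627611701326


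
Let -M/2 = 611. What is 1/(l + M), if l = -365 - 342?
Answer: -1/1929 ≈ -0.00051840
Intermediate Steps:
l = -707
M = -1222 (M = -2*611 = -1222)
1/(l + M) = 1/(-707 - 1222) = 1/(-1929) = -1/1929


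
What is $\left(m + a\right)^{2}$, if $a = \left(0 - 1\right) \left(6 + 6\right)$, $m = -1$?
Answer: $169$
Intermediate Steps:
$a = -12$ ($a = \left(-1\right) 12 = -12$)
$\left(m + a\right)^{2} = \left(-1 - 12\right)^{2} = \left(-13\right)^{2} = 169$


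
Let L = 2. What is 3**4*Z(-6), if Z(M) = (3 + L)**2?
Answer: 2025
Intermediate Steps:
Z(M) = 25 (Z(M) = (3 + 2)**2 = 5**2 = 25)
3**4*Z(-6) = 3**4*25 = 81*25 = 2025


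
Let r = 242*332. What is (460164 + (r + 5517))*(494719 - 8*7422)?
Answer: 237708161575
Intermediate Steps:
r = 80344
(460164 + (r + 5517))*(494719 - 8*7422) = (460164 + (80344 + 5517))*(494719 - 8*7422) = (460164 + 85861)*(494719 - 59376) = 546025*435343 = 237708161575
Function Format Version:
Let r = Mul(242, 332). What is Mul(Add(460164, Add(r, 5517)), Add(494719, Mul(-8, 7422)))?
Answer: 237708161575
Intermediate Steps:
r = 80344
Mul(Add(460164, Add(r, 5517)), Add(494719, Mul(-8, 7422))) = Mul(Add(460164, Add(80344, 5517)), Add(494719, Mul(-8, 7422))) = Mul(Add(460164, 85861), Add(494719, -59376)) = Mul(546025, 435343) = 237708161575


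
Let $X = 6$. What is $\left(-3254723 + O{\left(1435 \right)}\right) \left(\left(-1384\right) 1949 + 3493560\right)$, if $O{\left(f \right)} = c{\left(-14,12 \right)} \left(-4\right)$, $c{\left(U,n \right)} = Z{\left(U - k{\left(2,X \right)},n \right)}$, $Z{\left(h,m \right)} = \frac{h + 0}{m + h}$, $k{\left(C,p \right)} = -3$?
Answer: $-2591193157776$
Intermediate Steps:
$Z{\left(h,m \right)} = \frac{h}{h + m}$
$c{\left(U,n \right)} = \frac{3 + U}{3 + U + n}$ ($c{\left(U,n \right)} = \frac{U - -3}{\left(U - -3\right) + n} = \frac{U + 3}{\left(U + 3\right) + n} = \frac{3 + U}{\left(3 + U\right) + n} = \frac{3 + U}{3 + U + n}$)
$O{\left(f \right)} = 44$ ($O{\left(f \right)} = \frac{3 - 14}{3 - 14 + 12} \left(-4\right) = 1^{-1} \left(-11\right) \left(-4\right) = 1 \left(-11\right) \left(-4\right) = \left(-11\right) \left(-4\right) = 44$)
$\left(-3254723 + O{\left(1435 \right)}\right) \left(\left(-1384\right) 1949 + 3493560\right) = \left(-3254723 + 44\right) \left(\left(-1384\right) 1949 + 3493560\right) = - 3254679 \left(-2697416 + 3493560\right) = \left(-3254679\right) 796144 = -2591193157776$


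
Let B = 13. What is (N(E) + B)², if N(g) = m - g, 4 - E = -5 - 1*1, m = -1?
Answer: 4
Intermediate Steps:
E = 10 (E = 4 - (-5 - 1*1) = 4 - (-5 - 1) = 4 - 1*(-6) = 4 + 6 = 10)
N(g) = -1 - g
(N(E) + B)² = ((-1 - 1*10) + 13)² = ((-1 - 10) + 13)² = (-11 + 13)² = 2² = 4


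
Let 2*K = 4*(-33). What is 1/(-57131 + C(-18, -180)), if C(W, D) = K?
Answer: -1/57197 ≈ -1.7483e-5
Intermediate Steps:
K = -66 (K = (4*(-33))/2 = (½)*(-132) = -66)
C(W, D) = -66
1/(-57131 + C(-18, -180)) = 1/(-57131 - 66) = 1/(-57197) = -1/57197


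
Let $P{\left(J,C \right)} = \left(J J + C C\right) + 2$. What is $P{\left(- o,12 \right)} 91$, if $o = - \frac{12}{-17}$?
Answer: $\frac{3852758}{289} \approx 13331.0$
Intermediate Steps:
$o = \frac{12}{17}$ ($o = \left(-12\right) \left(- \frac{1}{17}\right) = \frac{12}{17} \approx 0.70588$)
$P{\left(J,C \right)} = 2 + C^{2} + J^{2}$ ($P{\left(J,C \right)} = \left(J^{2} + C^{2}\right) + 2 = \left(C^{2} + J^{2}\right) + 2 = 2 + C^{2} + J^{2}$)
$P{\left(- o,12 \right)} 91 = \left(2 + 12^{2} + \left(\left(-1\right) \frac{12}{17}\right)^{2}\right) 91 = \left(2 + 144 + \left(- \frac{12}{17}\right)^{2}\right) 91 = \left(2 + 144 + \frac{144}{289}\right) 91 = \frac{42338}{289} \cdot 91 = \frac{3852758}{289}$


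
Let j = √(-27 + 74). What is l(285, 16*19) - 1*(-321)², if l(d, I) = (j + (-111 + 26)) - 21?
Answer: -103147 + √47 ≈ -1.0314e+5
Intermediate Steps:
j = √47 ≈ 6.8557
l(d, I) = -106 + √47 (l(d, I) = (√47 + (-111 + 26)) - 21 = (√47 - 85) - 21 = (-85 + √47) - 21 = -106 + √47)
l(285, 16*19) - 1*(-321)² = (-106 + √47) - 1*(-321)² = (-106 + √47) - 1*103041 = (-106 + √47) - 103041 = -103147 + √47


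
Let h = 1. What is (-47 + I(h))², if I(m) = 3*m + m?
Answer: 1849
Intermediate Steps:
I(m) = 4*m
(-47 + I(h))² = (-47 + 4*1)² = (-47 + 4)² = (-43)² = 1849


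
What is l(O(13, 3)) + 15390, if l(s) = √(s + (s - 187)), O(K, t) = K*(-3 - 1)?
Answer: 15390 + I*√291 ≈ 15390.0 + 17.059*I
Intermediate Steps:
O(K, t) = -4*K (O(K, t) = K*(-4) = -4*K)
l(s) = √(-187 + 2*s) (l(s) = √(s + (-187 + s)) = √(-187 + 2*s))
l(O(13, 3)) + 15390 = √(-187 + 2*(-4*13)) + 15390 = √(-187 + 2*(-52)) + 15390 = √(-187 - 104) + 15390 = √(-291) + 15390 = I*√291 + 15390 = 15390 + I*√291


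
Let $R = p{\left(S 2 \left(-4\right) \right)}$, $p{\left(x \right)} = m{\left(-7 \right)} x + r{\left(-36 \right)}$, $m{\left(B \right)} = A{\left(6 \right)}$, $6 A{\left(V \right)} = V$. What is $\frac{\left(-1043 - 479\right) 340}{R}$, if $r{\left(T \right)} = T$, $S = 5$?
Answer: $\frac{129370}{19} \approx 6808.9$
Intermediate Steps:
$A{\left(V \right)} = \frac{V}{6}$
$m{\left(B \right)} = 1$ ($m{\left(B \right)} = \frac{1}{6} \cdot 6 = 1$)
$p{\left(x \right)} = -36 + x$ ($p{\left(x \right)} = 1 x - 36 = x - 36 = -36 + x$)
$R = -76$ ($R = -36 + 5 \cdot 2 \left(-4\right) = -36 + 10 \left(-4\right) = -36 - 40 = -76$)
$\frac{\left(-1043 - 479\right) 340}{R} = \frac{\left(-1043 - 479\right) 340}{-76} = \left(-1522\right) 340 \left(- \frac{1}{76}\right) = \left(-517480\right) \left(- \frac{1}{76}\right) = \frac{129370}{19}$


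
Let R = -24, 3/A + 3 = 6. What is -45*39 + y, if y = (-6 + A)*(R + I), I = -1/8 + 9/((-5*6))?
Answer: -13063/8 ≈ -1632.9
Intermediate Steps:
A = 1 (A = 3/(-3 + 6) = 3/3 = 3*(⅓) = 1)
I = -17/40 (I = -1*⅛ + 9/(-30) = -⅛ + 9*(-1/30) = -⅛ - 3/10 = -17/40 ≈ -0.42500)
y = 977/8 (y = (-6 + 1)*(-24 - 17/40) = -5*(-977/40) = 977/8 ≈ 122.13)
-45*39 + y = -45*39 + 977/8 = -1755 + 977/8 = -13063/8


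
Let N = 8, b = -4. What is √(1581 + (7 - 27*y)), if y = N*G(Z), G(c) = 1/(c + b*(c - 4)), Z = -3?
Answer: 2*√9871/5 ≈ 39.741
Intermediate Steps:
G(c) = 1/(16 - 3*c) (G(c) = 1/(c - 4*(c - 4)) = 1/(c - 4*(-4 + c)) = 1/(c + (16 - 4*c)) = 1/(16 - 3*c))
y = 8/25 (y = 8*(-1/(-16 + 3*(-3))) = 8*(-1/(-16 - 9)) = 8*(-1/(-25)) = 8*(-1*(-1/25)) = 8*(1/25) = 8/25 ≈ 0.32000)
√(1581 + (7 - 27*y)) = √(1581 + (7 - 27*8/25)) = √(1581 + (7 - 216/25)) = √(1581 - 41/25) = √(39484/25) = 2*√9871/5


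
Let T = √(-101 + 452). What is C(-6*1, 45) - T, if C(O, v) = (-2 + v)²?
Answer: 1849 - 3*√39 ≈ 1830.3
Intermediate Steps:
T = 3*√39 (T = √351 = 3*√39 ≈ 18.735)
C(-6*1, 45) - T = (-2 + 45)² - 3*√39 = 43² - 3*√39 = 1849 - 3*√39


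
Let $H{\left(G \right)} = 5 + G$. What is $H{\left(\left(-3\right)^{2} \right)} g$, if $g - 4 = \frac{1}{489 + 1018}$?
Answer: $\frac{84406}{1507} \approx 56.009$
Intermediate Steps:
$g = \frac{6029}{1507}$ ($g = 4 + \frac{1}{489 + 1018} = 4 + \frac{1}{1507} = \frac{6029}{1507} \approx 4.0007$)
$H{\left(\left(-3\right)^{2} \right)} g = \left(5 + \left(-3\right)^{2}\right) \frac{6029}{1507} = \left(5 + 9\right) \frac{6029}{1507} = 14 \cdot \frac{6029}{1507} = \frac{84406}{1507}$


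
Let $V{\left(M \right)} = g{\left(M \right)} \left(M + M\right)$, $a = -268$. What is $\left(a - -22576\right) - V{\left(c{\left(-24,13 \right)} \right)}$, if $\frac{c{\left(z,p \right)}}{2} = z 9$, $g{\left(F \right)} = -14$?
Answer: $10212$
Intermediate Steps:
$c{\left(z,p \right)} = 18 z$ ($c{\left(z,p \right)} = 2 z 9 = 2 \cdot 9 z = 18 z$)
$V{\left(M \right)} = - 28 M$ ($V{\left(M \right)} = - 14 \left(M + M\right) = - 14 \cdot 2 M = - 28 M$)
$\left(a - -22576\right) - V{\left(c{\left(-24,13 \right)} \right)} = \left(-268 - -22576\right) - - 28 \cdot 18 \left(-24\right) = \left(-268 + 22576\right) - \left(-28\right) \left(-432\right) = 22308 - 12096 = 10212$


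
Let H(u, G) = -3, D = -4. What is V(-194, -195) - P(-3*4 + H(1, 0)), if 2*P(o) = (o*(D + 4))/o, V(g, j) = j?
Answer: -195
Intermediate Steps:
P(o) = 0 (P(o) = ((o*(-4 + 4))/o)/2 = ((o*0)/o)/2 = (0/o)/2 = (½)*0 = 0)
V(-194, -195) - P(-3*4 + H(1, 0)) = -195 - 1*0 = -195 + 0 = -195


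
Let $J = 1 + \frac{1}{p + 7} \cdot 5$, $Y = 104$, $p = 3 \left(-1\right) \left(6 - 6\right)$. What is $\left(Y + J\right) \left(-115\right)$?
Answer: $- \frac{85100}{7} \approx -12157.0$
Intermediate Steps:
$p = 0$ ($p = - 3 \left(6 - 6\right) = \left(-3\right) 0 = 0$)
$J = \frac{12}{7}$ ($J = 1 + \frac{1}{0 + 7} \cdot 5 = 1 + \frac{1}{7} \cdot 5 = 1 + \frac{5}{7} = \frac{12}{7} \approx 1.7143$)
$\left(Y + J\right) \left(-115\right) = \left(104 + \frac{12}{7}\right) \left(-115\right) = \frac{740}{7} \left(-115\right) = - \frac{85100}{7}$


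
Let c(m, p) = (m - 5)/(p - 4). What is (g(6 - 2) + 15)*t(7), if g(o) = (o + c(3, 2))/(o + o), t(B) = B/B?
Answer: 125/8 ≈ 15.625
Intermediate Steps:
t(B) = 1
c(m, p) = (-5 + m)/(-4 + p)
g(o) = (1 + o)/(2*o) (g(o) = (o + (-5 + 3)/(-4 + 2))/(o + o) = (o - 2/(-2))/((2*o)) = (o - ½*(-2))*(1/(2*o)) = (o + 1)*(1/(2*o)) = (1 + o)*(1/(2*o)) = (1 + o)/(2*o))
(g(6 - 2) + 15)*t(7) = ((1 + (6 - 2))/(2*(6 - 2)) + 15)*1 = ((½)*(1 + 4)/4 + 15)*1 = ((½)*(¼)*5 + 15)*1 = (5/8 + 15)*1 = (125/8)*1 = 125/8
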